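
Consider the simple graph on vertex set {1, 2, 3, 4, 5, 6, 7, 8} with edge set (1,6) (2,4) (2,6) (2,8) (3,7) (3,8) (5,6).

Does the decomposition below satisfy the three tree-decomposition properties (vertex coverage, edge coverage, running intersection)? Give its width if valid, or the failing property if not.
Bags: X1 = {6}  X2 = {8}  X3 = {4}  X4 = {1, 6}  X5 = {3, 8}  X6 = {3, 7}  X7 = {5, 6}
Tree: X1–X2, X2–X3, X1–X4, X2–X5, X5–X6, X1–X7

A tree decomposition must satisfy three properties: every vertex lies in some bag; for every edge, both endpoints lie together in some bag; and for every vertex, the bags containing it form a connected subtree. Here vertex 2 appears in no bag, so the decomposition is invalid.

No — vertex 2 appears in no bag.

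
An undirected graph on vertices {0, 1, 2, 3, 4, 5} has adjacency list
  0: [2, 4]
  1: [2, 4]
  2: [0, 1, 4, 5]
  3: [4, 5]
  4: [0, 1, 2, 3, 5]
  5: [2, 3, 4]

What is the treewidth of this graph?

A width-2 tree decomposition is:
Bags: B1 = {0, 2, 4}  B2 = {2, 4, 5}  B3 = {3, 4, 5}  B4 = {1, 2, 4}
Tree: B1–B2, B2–B3, B2–B4
The largest bag has 3 vertices, giving width 2; this decomposition certifies tw(G) ≤ 2. On the other hand G contains the 3-clique {0, 2, 4}. A clique must lie in a single bag of any decomposition, so no decomposition can have width below 2. Therefore the treewidth is 2.

2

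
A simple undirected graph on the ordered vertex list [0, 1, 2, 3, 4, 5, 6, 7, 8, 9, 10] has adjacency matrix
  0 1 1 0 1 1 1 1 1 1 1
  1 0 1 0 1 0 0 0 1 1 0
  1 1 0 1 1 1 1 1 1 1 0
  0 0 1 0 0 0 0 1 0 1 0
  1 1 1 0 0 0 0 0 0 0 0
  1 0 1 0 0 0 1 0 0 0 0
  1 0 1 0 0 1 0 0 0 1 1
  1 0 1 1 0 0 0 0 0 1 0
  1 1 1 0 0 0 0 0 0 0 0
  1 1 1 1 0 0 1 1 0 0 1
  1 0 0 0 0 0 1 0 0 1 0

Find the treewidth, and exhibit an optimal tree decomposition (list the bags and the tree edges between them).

Treewidth 3.
One such decomposition:
Bags: B1 = {0, 1, 2, 9}  B2 = {0, 1, 2, 8}  B3 = {0, 2, 6, 9}  B4 = {0, 2, 7, 9}  B5 = {0, 6, 9, 10}  B6 = {0, 1, 2, 4}  B7 = {0, 2, 5, 6}  B8 = {2, 3, 7, 9}
Tree: B1–B2, B1–B3, B1–B4, B3–B5, B1–B6, B3–B7, B4–B8

Every bag has size at most 4, so the width is 4 − 1 = 3 and tw(G) ≤ 3. Conversely, {0, 1, 2, 8} is a clique of size 4, and the vertices of any clique must share a bag in every tree decomposition; so some bag has ≥ 4 vertices and tw(G) ≥ 3. Combining the bounds, tw(G) = 3.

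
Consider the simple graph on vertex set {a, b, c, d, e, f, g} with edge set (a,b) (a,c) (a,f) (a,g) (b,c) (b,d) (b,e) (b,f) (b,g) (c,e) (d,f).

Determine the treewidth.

A width-2 tree decomposition is:
Bags: B1 = {b, d, f}  B2 = {a, b, f}  B3 = {a, b, c}  B4 = {b, c, e}  B5 = {a, b, g}
Tree: B1–B2, B2–B3, B3–B4, B2–B5
The largest bag has 3 vertices, giving width 2; this decomposition certifies tw(G) ≤ 2. Conversely, {b, d, f} is a clique of size 3, and the vertices of any clique must share a bag in every tree decomposition; so some bag has ≥ 3 vertices and tw(G) ≥ 2. Hence tw(G) = 2 exactly.

2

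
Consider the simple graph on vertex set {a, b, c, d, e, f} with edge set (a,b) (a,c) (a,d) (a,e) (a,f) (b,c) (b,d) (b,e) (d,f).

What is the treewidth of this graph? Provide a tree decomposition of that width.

Treewidth 2.
One such decomposition:
Bags: B1 = {a, b, d}  B2 = {a, d, f}  B3 = {a, b, e}  B4 = {a, b, c}
Tree: B1–B2, B1–B3, B1–B4

The largest bag has 3 vertices, giving width 2; this decomposition certifies tw(G) ≤ 2. On the other hand G contains the 3-clique {a, d, f}. A clique must lie in a single bag of any decomposition, so no decomposition can have width below 2. Therefore the treewidth is 2.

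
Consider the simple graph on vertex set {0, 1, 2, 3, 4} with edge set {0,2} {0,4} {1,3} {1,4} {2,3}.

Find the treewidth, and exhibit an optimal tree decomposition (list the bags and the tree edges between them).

Treewidth 2.
Bags: B1 = {0, 2, 4}  B2 = {2, 3, 4}  B3 = {1, 3, 4}
Tree: B1–B2, B2–B3

Every bag has size at most 3, so the width is 3 − 1 = 2 and tw(G) ≤ 2. Since 4–0–2–3–1–4 is a cycle in G, G is not acyclic. Forests are exactly the graphs of treewidth ≤ 1, so tw(G) ≥ 2. The upper and lower bounds meet at 2, so that is the treewidth.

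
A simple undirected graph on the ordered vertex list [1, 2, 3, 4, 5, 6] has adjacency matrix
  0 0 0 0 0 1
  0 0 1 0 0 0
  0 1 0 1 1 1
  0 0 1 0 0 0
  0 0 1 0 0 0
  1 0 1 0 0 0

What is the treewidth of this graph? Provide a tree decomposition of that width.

The largest bag has 2 vertices, giving width 1; this decomposition certifies tw(G) ≤ 1. G has an edge, so its treewidth is at least 1. Hence tw(G) = 1 exactly.

Treewidth 1.
One such decomposition:
Bags: B1 = {3, 4}  B2 = {3, 6}  B3 = {1, 6}  B4 = {2, 3}  B5 = {3, 5}
Tree: B1–B2, B2–B3, B2–B4, B1–B5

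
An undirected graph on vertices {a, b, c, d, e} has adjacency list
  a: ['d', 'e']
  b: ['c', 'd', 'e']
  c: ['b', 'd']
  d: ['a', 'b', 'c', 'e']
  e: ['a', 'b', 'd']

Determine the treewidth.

A width-2 tree decomposition is:
Bags: B1 = {b, d, e}  B2 = {b, c, d}  B3 = {a, d, e}
Tree: B1–B2, B1–B3
Every bag has size at most 3, so the width is 3 − 1 = 2 and tw(G) ≤ 2. On the other hand G contains the 3-clique {a, d, e}. A clique must lie in a single bag of any decomposition, so no decomposition can have width below 2. Therefore the treewidth is 2.

2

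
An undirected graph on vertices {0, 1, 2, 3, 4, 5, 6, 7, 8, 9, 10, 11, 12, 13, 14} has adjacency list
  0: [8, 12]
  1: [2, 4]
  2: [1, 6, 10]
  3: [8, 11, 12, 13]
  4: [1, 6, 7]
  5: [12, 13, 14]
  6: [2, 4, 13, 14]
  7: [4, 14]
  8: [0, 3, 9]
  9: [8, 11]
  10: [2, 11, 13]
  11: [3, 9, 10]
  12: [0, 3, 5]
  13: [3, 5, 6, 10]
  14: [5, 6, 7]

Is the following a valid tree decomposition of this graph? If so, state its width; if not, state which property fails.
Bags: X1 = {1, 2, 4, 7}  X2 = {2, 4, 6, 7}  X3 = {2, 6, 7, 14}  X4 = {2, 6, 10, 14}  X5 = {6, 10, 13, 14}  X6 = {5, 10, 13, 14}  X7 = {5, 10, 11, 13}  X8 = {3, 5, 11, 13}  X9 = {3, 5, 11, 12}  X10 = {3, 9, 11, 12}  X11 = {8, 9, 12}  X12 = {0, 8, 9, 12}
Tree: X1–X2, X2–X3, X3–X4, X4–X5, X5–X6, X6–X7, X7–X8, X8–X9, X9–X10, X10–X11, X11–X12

A tree decomposition must satisfy three properties: every vertex lies in some bag; for every edge, both endpoints lie together in some bag; and for every vertex, the bags containing it form a connected subtree. Here edge (3,8) lies in no bag, so the decomposition is invalid.

No — edge (3,8) lies in no bag.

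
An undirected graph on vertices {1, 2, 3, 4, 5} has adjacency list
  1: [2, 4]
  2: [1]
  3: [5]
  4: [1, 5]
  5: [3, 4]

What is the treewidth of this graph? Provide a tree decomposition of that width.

Each bag holds 2 vertices, so the decomposition has width 1, which upper-bounds the treewidth. Since G has at least one edge (e.g. 2–1), it is not an edgeless graph, so tw(G) ≥ 1. Hence tw(G) = 1 exactly.

Treewidth 1.
Bags: B1 = {1, 2}  B2 = {1, 4}  B3 = {4, 5}  B4 = {3, 5}
Tree: B1–B2, B2–B3, B3–B4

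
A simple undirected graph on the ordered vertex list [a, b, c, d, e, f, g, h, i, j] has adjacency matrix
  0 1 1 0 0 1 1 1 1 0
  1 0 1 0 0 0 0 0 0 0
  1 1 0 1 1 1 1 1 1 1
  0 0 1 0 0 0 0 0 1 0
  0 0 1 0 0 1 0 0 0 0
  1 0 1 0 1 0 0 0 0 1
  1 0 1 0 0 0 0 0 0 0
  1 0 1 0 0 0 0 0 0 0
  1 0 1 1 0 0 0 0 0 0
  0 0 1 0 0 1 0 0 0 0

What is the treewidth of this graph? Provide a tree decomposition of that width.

Every bag has size at most 3, so the width is 3 − 1 = 2 and tw(G) ≤ 2. For the lower bound, the 3 vertices {c, d, i} are pairwise adjacent, and any tree decomposition puts a clique entirely inside one bag — forcing width ≥ 2. Combining the bounds, tw(G) = 2.

Treewidth 2.
One optimal decomposition is:
Bags: B1 = {a, c, f}  B2 = {a, b, c}  B3 = {a, c, h}  B4 = {c, e, f}  B5 = {c, f, j}  B6 = {a, c, i}  B7 = {a, c, g}  B8 = {c, d, i}
Tree: B1–B2, B2–B3, B1–B4, B4–B5, B2–B6, B2–B7, B6–B8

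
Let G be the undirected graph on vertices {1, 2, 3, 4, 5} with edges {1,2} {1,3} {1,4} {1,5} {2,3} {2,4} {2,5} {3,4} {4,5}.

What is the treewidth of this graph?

A width-3 tree decomposition is:
Bags: B1 = {1, 2, 4, 5}  B2 = {1, 2, 3, 4}
Tree: B1–B2
Each bag holds 4 vertices, so the decomposition has width 3, which upper-bounds the treewidth. For the lower bound, the 4 vertices {1, 2, 3, 4} are pairwise adjacent, and any tree decomposition puts a clique entirely inside one bag — forcing width ≥ 3. The upper and lower bounds meet at 3, so that is the treewidth.

3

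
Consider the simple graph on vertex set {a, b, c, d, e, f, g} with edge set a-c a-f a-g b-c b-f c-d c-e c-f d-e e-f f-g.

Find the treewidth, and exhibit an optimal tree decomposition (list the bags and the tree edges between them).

Treewidth 2.
One optimal decomposition is:
Bags: B1 = {a, c, f}  B2 = {a, f, g}  B3 = {c, e, f}  B4 = {c, d, e}  B5 = {b, c, f}
Tree: B1–B2, B1–B3, B3–B4, B1–B5

The largest bag has 3 vertices, giving width 2; this decomposition certifies tw(G) ≤ 2. On the other hand G contains the 3-clique {a, f, g}. A clique must lie in a single bag of any decomposition, so no decomposition can have width below 2. Combining the bounds, tw(G) = 2.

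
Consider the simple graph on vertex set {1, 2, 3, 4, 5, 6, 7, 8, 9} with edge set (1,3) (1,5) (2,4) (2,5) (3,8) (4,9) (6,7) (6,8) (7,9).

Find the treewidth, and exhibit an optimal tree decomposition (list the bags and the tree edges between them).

The largest bag has 3 vertices, giving width 2; this decomposition certifies tw(G) ≤ 2. For the lower bound, G contains the cycle 8–3–1–5–2–4–9–7–6–8, so G is not a forest; only forests have treewidth ≤ 1, hence tw(G) ≥ 2. Combining the bounds, tw(G) = 2.

Treewidth 2.
One optimal decomposition is:
Bags: B1 = {1, 3, 8}  B2 = {1, 5, 8}  B3 = {2, 5, 8}  B4 = {2, 4, 8}  B5 = {4, 8, 9}  B6 = {7, 8, 9}  B7 = {6, 7, 8}
Tree: B1–B2, B2–B3, B3–B4, B4–B5, B5–B6, B6–B7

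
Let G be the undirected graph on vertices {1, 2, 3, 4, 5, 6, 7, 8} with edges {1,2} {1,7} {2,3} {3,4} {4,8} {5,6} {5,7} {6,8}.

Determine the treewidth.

2

A width-2 tree decomposition is:
Bags: B1 = {1, 5, 7}  B2 = {1, 2, 5}  B3 = {2, 3, 5}  B4 = {3, 4, 5}  B5 = {4, 5, 8}  B6 = {5, 6, 8}
Tree: B1–B2, B2–B3, B3–B4, B4–B5, B5–B6
Every bag has size at most 3, so the width is 3 − 1 = 2 and tw(G) ≤ 2. For the lower bound, G contains the cycle 5–7–1–2–3–4–8–6–5, so G is not a forest; only forests have treewidth ≤ 1, hence tw(G) ≥ 2. Therefore the treewidth is 2.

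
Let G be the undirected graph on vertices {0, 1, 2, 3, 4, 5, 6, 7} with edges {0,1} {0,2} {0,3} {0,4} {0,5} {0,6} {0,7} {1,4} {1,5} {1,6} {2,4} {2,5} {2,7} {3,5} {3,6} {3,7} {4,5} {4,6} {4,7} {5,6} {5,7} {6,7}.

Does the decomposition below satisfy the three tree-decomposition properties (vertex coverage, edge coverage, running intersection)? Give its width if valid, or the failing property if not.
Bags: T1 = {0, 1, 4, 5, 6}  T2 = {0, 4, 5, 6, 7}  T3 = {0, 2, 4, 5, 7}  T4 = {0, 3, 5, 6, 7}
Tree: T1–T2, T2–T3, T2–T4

Every vertex of G appears in some bag (union = {0, 1, 2, 3, 4, 5, 6, 7}); every edge is covered by a bag; and for each vertex v the set of bags containing v is connected in the bag tree. The decomposition is therefore valid. The largest bag has 5 vertices, so the width is 4.

Yes; width 4.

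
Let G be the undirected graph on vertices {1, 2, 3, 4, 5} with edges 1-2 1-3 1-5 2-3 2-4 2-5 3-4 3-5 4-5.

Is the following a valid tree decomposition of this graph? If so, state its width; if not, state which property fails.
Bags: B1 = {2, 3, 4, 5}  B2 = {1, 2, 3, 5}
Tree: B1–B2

Yes; width 3.

Every vertex of G appears in some bag (union = {1, 2, 3, 4, 5}); every edge is covered by a bag; and for each vertex v the set of bags containing v is connected in the bag tree. The decomposition is therefore valid. The largest bag has 4 vertices, so the width is 3.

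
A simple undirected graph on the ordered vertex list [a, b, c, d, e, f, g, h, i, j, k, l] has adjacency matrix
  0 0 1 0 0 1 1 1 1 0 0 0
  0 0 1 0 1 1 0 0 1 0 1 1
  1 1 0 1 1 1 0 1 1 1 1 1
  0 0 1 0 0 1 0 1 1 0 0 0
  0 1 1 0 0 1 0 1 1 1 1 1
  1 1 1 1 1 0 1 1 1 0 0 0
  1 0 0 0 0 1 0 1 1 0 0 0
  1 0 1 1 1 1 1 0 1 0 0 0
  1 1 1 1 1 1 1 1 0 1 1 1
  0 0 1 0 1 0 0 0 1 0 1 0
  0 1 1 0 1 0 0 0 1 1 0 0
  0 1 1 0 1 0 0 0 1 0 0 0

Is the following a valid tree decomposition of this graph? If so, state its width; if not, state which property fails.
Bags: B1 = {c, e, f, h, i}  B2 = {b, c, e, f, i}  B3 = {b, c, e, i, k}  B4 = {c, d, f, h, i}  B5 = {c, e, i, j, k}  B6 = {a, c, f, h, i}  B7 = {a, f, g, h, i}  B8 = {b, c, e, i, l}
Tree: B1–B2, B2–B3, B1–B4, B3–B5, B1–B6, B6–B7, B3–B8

Every vertex of G appears in some bag (union = {a, b, c, d, e, f, g, h, i, j, k, l}); every edge is covered by a bag; and for each vertex v the set of bags containing v is connected in the bag tree. The decomposition is therefore valid. The largest bag has 5 vertices, so the width is 4.

Yes; width 4.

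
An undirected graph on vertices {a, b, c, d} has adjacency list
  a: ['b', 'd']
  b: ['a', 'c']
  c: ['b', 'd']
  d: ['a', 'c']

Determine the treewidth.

2

A width-2 tree decomposition is:
Bags: B1 = {b, c, d}  B2 = {a, b, d}
Tree: B1–B2
Each bag holds 3 vertices, so the decomposition has width 2, which upper-bounds the treewidth. The edges b–c–d–a–b form a cycle, so G is not a tree and its treewidth is at least 2. Therefore the treewidth is 2.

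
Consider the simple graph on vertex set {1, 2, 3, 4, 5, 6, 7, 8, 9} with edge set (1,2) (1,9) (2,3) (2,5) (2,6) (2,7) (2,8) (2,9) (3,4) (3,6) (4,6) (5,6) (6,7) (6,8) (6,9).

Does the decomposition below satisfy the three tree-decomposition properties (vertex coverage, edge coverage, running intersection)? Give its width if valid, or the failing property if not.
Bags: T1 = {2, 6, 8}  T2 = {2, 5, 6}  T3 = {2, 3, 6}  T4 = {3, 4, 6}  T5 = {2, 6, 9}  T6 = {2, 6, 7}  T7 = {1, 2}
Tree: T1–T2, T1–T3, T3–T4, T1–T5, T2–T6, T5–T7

A tree decomposition must satisfy three properties: every vertex lies in some bag; for every edge, both endpoints lie together in some bag; and for every vertex, the bags containing it form a connected subtree. Here edge (9,1) lies in no bag, so the decomposition is invalid.

No — edge (9,1) lies in no bag.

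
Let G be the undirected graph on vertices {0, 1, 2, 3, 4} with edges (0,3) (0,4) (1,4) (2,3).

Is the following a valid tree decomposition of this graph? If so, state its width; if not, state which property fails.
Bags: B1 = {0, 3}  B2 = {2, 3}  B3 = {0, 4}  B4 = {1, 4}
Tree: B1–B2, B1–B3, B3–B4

Yes; width 1.

Checking the three conditions: (i) the bags cover all of {0, 1, 2, 3, 4}; (ii) for each edge, some bag contains both endpoints; (iii) the bags containing any fixed vertex form a subtree. All hold, so the decomposition is valid with width 2 − 1 = 1.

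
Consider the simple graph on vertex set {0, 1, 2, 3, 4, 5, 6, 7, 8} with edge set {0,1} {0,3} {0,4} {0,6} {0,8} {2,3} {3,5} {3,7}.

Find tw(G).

A width-1 tree decomposition is:
Bags: B1 = {0, 6}  B2 = {0, 3}  B3 = {0, 1}  B4 = {3, 7}  B5 = {0, 8}  B6 = {3, 5}  B7 = {0, 4}  B8 = {2, 3}
Tree: B1–B2, B2–B3, B2–B4, B1–B5, B2–B6, B3–B7, B2–B8
Each bag holds 2 vertices, so the decomposition has width 1, which upper-bounds the treewidth. Since G has at least one edge (e.g. 0–6), it is not an edgeless graph, so tw(G) ≥ 1. Therefore the treewidth is 1.

1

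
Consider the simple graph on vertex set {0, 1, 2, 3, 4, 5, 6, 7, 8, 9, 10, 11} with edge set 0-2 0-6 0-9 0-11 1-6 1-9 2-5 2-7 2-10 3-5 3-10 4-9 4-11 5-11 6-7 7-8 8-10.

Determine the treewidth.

A width-3 tree decomposition is:
Bags: B1 = {3, 7, 8, 10}  B2 = {2, 3, 7, 10}  B3 = {2, 3, 5, 7}  B4 = {2, 5, 6, 7}  B5 = {0, 2, 5, 6}  B6 = {0, 5, 6, 11}  B7 = {0, 1, 6, 11}  B8 = {0, 1, 9, 11}  B9 = {1, 4, 9, 11}
Tree: B1–B2, B2–B3, B3–B4, B4–B5, B5–B6, B6–B7, B7–B8, B8–B9
Every bag has size at most 4, so the width is 4 − 1 = 3 and tw(G) ≤ 3. For the lower bound: the 4 vertex sets {3,8,10}, {7}, {2}, {0,5,6,11} are disjoint, each induces a connected subgraph, and every pair is joined by at least one edge of G. Contracting each set to a single vertex therefore yields K_{4} as a minor, and since treewidth is minor-monotone, tw(G) ≥ tw(K_{4}) = 3. Hence tw(G) = 3 exactly.

3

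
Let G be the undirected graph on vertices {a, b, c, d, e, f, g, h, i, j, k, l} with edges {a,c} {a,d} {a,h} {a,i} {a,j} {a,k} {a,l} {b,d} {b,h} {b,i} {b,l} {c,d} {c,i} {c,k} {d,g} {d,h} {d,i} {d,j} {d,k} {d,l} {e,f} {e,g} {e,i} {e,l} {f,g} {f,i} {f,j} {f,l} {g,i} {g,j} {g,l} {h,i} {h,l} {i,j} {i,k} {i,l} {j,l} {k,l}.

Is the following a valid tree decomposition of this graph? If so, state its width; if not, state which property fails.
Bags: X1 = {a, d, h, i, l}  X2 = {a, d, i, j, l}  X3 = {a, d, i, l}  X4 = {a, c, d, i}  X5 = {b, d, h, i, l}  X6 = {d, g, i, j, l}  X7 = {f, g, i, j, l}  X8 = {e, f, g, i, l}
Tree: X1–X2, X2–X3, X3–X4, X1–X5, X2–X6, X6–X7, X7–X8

No — vertex k appears in no bag.

A tree decomposition must satisfy three properties: every vertex lies in some bag; for every edge, both endpoints lie together in some bag; and for every vertex, the bags containing it form a connected subtree. Here vertex k appears in no bag, so the decomposition is invalid.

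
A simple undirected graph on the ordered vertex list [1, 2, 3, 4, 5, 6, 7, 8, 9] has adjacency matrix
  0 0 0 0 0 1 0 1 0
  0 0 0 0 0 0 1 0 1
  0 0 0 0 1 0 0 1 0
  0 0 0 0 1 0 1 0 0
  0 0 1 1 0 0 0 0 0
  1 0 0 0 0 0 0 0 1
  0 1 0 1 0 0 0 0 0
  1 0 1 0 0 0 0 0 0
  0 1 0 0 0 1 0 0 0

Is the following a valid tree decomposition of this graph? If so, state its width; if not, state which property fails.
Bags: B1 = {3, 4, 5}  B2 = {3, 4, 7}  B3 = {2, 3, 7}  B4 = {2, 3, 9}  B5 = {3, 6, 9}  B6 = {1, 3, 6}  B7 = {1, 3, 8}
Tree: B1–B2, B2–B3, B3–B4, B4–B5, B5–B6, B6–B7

Vertex coverage: the bags together contain {1, 2, 3, 4, 5, 6, 7, 8, 9}, the full vertex set. Edge coverage: each edge of G has both endpoints in at least one bag. Running intersection: for every vertex, the bags containing it form a connected subtree. All three properties hold, so this is a valid tree decomposition of width max|bag| − 1 = 2, and hence tw(G) ≤ 2.

Yes; width 2.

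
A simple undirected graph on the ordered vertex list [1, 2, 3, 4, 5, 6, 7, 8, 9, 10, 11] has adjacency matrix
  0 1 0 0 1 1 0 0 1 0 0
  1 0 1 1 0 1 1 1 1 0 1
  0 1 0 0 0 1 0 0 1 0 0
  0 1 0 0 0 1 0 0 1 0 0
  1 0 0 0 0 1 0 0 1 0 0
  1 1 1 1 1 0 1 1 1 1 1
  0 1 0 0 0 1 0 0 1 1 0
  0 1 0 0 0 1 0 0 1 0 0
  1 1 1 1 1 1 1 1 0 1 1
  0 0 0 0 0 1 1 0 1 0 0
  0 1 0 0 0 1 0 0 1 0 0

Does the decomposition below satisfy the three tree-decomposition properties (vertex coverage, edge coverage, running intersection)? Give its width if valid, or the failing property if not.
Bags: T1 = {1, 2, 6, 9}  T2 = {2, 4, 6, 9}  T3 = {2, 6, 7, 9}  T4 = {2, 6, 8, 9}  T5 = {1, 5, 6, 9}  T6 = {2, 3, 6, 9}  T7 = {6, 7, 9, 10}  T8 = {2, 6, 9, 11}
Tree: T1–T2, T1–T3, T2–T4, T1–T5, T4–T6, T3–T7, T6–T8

Checking the three conditions: (i) the bags cover all of {1, 2, 3, 4, 5, 6, 7, 8, 9, 10, 11}; (ii) for each edge, some bag contains both endpoints; (iii) the bags containing any fixed vertex form a subtree. All hold, so the decomposition is valid with width 4 − 1 = 3.

Yes; width 3.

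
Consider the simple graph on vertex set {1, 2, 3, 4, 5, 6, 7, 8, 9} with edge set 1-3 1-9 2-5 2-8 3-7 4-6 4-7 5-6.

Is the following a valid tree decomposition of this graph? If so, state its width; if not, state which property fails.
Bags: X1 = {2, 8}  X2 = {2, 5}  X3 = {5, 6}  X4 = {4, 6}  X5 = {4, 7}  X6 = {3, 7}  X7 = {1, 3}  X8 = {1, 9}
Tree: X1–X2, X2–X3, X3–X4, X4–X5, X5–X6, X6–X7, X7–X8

Yes; width 1.

Checking the three conditions: (i) the bags cover all of {1, 2, 3, 4, 5, 6, 7, 8, 9}; (ii) for each edge, some bag contains both endpoints; (iii) the bags containing any fixed vertex form a subtree. All hold, so the decomposition is valid with width 2 − 1 = 1.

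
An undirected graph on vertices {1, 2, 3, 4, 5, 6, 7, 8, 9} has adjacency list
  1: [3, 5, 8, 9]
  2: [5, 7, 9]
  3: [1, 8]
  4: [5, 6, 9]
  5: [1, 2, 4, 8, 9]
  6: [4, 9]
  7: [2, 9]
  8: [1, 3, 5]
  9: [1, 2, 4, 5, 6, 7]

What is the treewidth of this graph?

2

A width-2 tree decomposition is:
Bags: B1 = {1, 5, 8}  B2 = {1, 5, 9}  B3 = {4, 5, 9}  B4 = {2, 5, 9}  B5 = {1, 3, 8}  B6 = {4, 6, 9}  B7 = {2, 7, 9}
Tree: B1–B2, B2–B3, B2–B4, B1–B5, B3–B6, B4–B7
Every bag has size at most 3, so the width is 3 − 1 = 2 and tw(G) ≤ 2. On the other hand G contains the 3-clique {1, 3, 8}. A clique must lie in a single bag of any decomposition, so no decomposition can have width below 2. Therefore the treewidth is 2.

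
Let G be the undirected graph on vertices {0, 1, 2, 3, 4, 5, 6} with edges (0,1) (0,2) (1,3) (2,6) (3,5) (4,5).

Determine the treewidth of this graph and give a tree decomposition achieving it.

Treewidth 1.
One optimal decomposition is:
Bags: B1 = {2, 6}  B2 = {0, 2}  B3 = {0, 1}  B4 = {1, 3}  B5 = {3, 5}  B6 = {4, 5}
Tree: B1–B2, B2–B3, B3–B4, B4–B5, B5–B6

Each bag holds 2 vertices, so the decomposition has width 1, which upper-bounds the treewidth. G has an edge, so its treewidth is at least 1. Combining the bounds, tw(G) = 1.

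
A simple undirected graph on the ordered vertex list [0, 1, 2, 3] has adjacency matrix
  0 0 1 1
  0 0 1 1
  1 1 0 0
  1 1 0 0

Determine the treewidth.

A width-2 tree decomposition is:
Bags: B1 = {0, 2, 3}  B2 = {1, 2, 3}
Tree: B1–B2
Each bag holds 3 vertices, so the decomposition has width 2, which upper-bounds the treewidth. Since 3–0–2–1–3 is a cycle in G, G is not acyclic. Forests are exactly the graphs of treewidth ≤ 1, so tw(G) ≥ 2. Hence tw(G) = 2 exactly.

2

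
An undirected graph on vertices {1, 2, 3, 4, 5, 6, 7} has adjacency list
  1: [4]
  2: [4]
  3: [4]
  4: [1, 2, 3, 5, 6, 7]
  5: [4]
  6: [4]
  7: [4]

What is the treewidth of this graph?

1

A width-1 tree decomposition is:
Bags: B1 = {2, 4}  B2 = {4, 5}  B3 = {4, 6}  B4 = {3, 4}  B5 = {1, 4}  B6 = {4, 7}
Tree: B1–B2, B2–B3, B3–B4, B4–B5, B3–B6
Each bag holds 2 vertices, so the decomposition has width 1, which upper-bounds the treewidth. Since G has at least one edge (e.g. 4–2), it is not an edgeless graph, so tw(G) ≥ 1. Therefore the treewidth is 1.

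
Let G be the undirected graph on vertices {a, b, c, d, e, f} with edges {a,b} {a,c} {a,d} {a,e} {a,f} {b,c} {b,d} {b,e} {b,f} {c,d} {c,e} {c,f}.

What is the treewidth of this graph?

A width-3 tree decomposition is:
Bags: B1 = {a, b, c, d}  B2 = {a, b, c, e}  B3 = {a, b, c, f}
Tree: B1–B2, B1–B3
Every bag has size at most 4, so the width is 4 − 1 = 3 and tw(G) ≤ 3. For the lower bound, the 4 vertices {a, b, c, d} are pairwise adjacent, and any tree decomposition puts a clique entirely inside one bag — forcing width ≥ 3. The upper and lower bounds meet at 3, so that is the treewidth.

3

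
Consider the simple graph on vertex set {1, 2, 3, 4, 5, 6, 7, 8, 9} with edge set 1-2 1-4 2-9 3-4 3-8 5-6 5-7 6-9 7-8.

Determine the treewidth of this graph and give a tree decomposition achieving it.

Every bag has size at most 3, so the width is 3 − 1 = 2 and tw(G) ≤ 2. The edges 5–6–9–2–1–4–3–8–7–5 form a cycle, so G is not a tree and its treewidth is at least 2. Therefore the treewidth is 2.

Treewidth 2.
One optimal decomposition is:
Bags: B1 = {5, 6, 9}  B2 = {2, 5, 9}  B3 = {1, 2, 5}  B4 = {1, 4, 5}  B5 = {3, 4, 5}  B6 = {3, 5, 8}  B7 = {5, 7, 8}
Tree: B1–B2, B2–B3, B3–B4, B4–B5, B5–B6, B6–B7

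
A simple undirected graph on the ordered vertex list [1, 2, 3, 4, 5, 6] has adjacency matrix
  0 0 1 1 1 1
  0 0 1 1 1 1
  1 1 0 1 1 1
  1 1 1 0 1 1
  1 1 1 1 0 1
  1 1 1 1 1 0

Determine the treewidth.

4

A width-4 tree decomposition is:
Bags: B1 = {2, 3, 4, 5, 6}  B2 = {1, 3, 4, 5, 6}
Tree: B1–B2
Each bag holds 5 vertices, so the decomposition has width 4, which upper-bounds the treewidth. Conversely, {1, 3, 4, 5, 6} is a clique of size 5, and the vertices of any clique must share a bag in every tree decomposition; so some bag has ≥ 5 vertices and tw(G) ≥ 4. Combining the bounds, tw(G) = 4.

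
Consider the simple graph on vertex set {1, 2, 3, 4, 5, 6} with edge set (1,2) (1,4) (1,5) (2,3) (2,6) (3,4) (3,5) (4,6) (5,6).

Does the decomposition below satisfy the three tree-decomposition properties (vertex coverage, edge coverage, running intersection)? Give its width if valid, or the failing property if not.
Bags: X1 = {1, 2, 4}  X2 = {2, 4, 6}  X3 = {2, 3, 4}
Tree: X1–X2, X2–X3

A tree decomposition must satisfy three properties: every vertex lies in some bag; for every edge, both endpoints lie together in some bag; and for every vertex, the bags containing it form a connected subtree. Here vertex 5 appears in no bag, so the decomposition is invalid.

No — vertex 5 appears in no bag.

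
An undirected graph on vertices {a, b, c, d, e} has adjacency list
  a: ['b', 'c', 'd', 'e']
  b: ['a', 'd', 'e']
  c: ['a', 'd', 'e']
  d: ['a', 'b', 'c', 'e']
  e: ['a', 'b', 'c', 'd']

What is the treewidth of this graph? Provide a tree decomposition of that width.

Treewidth 3.
Bags: B1 = {a, c, d, e}  B2 = {a, b, d, e}
Tree: B1–B2

Each bag holds 4 vertices, so the decomposition has width 3, which upper-bounds the treewidth. For the lower bound, the 4 vertices {a, c, d, e} are pairwise adjacent, and any tree decomposition puts a clique entirely inside one bag — forcing width ≥ 3. Hence tw(G) = 3 exactly.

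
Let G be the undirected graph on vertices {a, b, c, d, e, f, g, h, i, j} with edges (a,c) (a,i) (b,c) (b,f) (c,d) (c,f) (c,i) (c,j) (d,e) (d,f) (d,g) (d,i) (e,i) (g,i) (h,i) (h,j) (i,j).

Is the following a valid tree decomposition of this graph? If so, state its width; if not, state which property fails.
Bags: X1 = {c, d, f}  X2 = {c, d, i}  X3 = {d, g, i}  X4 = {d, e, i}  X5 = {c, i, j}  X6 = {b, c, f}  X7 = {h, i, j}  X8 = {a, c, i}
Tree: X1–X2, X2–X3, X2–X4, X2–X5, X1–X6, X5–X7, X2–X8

Every vertex of G appears in some bag (union = {a, b, c, d, e, f, g, h, i, j}); every edge is covered by a bag; and for each vertex v the set of bags containing v is connected in the bag tree. The decomposition is therefore valid. The largest bag has 3 vertices, so the width is 2.

Yes; width 2.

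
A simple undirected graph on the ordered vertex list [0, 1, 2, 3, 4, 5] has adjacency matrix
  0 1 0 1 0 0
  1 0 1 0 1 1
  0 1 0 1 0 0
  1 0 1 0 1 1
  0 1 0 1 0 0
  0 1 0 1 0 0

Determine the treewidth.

2

A width-2 tree decomposition is:
Bags: B1 = {0, 1, 3}  B2 = {1, 2, 3}  B3 = {1, 3, 4}  B4 = {1, 3, 5}
Tree: B1–B2, B2–B3, B3–B4
Each bag holds 3 vertices, so the decomposition has width 2, which upper-bounds the treewidth. For the lower bound, G contains the cycle 0–1–2–3–0, so G is not a forest; only forests have treewidth ≤ 1, hence tw(G) ≥ 2. Hence tw(G) = 2 exactly.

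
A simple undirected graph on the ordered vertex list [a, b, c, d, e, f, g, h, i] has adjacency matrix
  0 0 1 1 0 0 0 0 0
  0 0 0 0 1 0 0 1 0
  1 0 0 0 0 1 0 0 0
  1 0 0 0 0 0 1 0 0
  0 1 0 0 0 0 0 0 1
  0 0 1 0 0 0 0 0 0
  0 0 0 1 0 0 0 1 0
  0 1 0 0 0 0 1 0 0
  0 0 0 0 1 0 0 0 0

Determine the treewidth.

A width-1 tree decomposition is:
Bags: B1 = {e, i}  B2 = {b, e}  B3 = {b, h}  B4 = {g, h}  B5 = {d, g}  B6 = {a, d}  B7 = {a, c}  B8 = {c, f}
Tree: B1–B2, B2–B3, B3–B4, B4–B5, B5–B6, B6–B7, B7–B8
Every bag has size at most 2, so the width is 2 − 1 = 1 and tw(G) ≤ 1. Any graph with an edge has treewidth ≥ 1, and G has the edge i–e. Therefore the treewidth is 1.

1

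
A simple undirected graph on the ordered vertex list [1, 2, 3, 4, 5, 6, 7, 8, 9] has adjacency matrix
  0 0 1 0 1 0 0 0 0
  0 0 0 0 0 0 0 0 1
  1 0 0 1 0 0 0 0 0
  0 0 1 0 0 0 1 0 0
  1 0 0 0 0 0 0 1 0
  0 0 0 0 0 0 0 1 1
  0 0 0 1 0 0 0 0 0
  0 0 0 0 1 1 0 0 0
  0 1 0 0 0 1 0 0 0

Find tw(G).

1

A width-1 tree decomposition is:
Bags: B1 = {2, 9}  B2 = {6, 9}  B3 = {6, 8}  B4 = {5, 8}  B5 = {1, 5}  B6 = {1, 3}  B7 = {3, 4}  B8 = {4, 7}
Tree: B1–B2, B2–B3, B3–B4, B4–B5, B5–B6, B6–B7, B7–B8
The largest bag has 2 vertices, giving width 1; this decomposition certifies tw(G) ≤ 1. Any graph with an edge has treewidth ≥ 1, and G has the edge 2–9. Combining the bounds, tw(G) = 1.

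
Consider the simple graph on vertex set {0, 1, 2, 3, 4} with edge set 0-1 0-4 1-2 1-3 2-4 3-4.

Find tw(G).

A width-2 tree decomposition is:
Bags: B1 = {1, 2, 4}  B2 = {1, 3, 4}  B3 = {0, 1, 4}
Tree: B1–B2, B2–B3
Each bag holds 3 vertices, so the decomposition has width 2, which upper-bounds the treewidth. The edges 2–4–3–1–2 form a cycle, so G is not a tree and its treewidth is at least 2. The upper and lower bounds meet at 2, so that is the treewidth.

2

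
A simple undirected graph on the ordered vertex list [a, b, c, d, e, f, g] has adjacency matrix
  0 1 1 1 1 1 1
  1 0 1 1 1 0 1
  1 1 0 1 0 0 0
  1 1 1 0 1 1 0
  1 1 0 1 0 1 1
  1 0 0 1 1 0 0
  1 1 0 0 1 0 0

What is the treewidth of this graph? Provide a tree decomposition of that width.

Treewidth 3.
Bags: B1 = {a, b, c, d}  B2 = {a, b, d, e}  B3 = {a, d, e, f}  B4 = {a, b, e, g}
Tree: B1–B2, B2–B3, B2–B4

Each bag holds 4 vertices, so the decomposition has width 3, which upper-bounds the treewidth. For the lower bound, the 4 vertices {a, d, e, f} are pairwise adjacent, and any tree decomposition puts a clique entirely inside one bag — forcing width ≥ 3. Combining the bounds, tw(G) = 3.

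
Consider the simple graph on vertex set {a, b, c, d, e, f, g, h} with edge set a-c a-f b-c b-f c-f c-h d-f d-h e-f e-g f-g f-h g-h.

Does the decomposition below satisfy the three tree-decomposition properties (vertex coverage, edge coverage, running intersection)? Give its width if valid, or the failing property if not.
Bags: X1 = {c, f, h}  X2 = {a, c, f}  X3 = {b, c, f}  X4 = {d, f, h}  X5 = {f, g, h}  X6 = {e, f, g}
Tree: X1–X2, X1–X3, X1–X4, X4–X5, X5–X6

Yes; width 2.

Vertex coverage: the bags together contain {a, b, c, d, e, f, g, h}, the full vertex set. Edge coverage: each edge of G has both endpoints in at least one bag. Running intersection: for every vertex, the bags containing it form a connected subtree. All three properties hold, so this is a valid tree decomposition of width max|bag| − 1 = 2, and hence tw(G) ≤ 2.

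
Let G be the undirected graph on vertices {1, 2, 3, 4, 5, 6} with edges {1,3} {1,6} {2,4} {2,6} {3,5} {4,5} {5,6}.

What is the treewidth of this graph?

A width-2 tree decomposition is:
Bags: B1 = {2, 4, 6}  B2 = {4, 5, 6}  B3 = {1, 5, 6}  B4 = {1, 3, 5}
Tree: B1–B2, B2–B3, B3–B4
Each bag holds 3 vertices, so the decomposition has width 2, which upper-bounds the treewidth. Since 2–4–5–6–2 is a cycle in G, G is not acyclic. Forests are exactly the graphs of treewidth ≤ 1, so tw(G) ≥ 2. Hence tw(G) = 2 exactly.

2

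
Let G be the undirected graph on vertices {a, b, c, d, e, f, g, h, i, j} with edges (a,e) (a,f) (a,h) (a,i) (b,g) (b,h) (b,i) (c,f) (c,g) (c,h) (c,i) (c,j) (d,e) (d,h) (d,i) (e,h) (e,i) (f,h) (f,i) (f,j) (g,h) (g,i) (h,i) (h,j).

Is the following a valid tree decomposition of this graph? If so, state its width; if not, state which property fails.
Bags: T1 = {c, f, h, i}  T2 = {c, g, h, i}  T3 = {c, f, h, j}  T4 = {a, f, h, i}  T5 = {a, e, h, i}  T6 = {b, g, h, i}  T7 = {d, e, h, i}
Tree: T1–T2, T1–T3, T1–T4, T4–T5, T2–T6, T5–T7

Yes; width 3.

Vertex coverage: the bags together contain {a, b, c, d, e, f, g, h, i, j}, the full vertex set. Edge coverage: each edge of G has both endpoints in at least one bag. Running intersection: for every vertex, the bags containing it form a connected subtree. All three properties hold, so this is a valid tree decomposition of width max|bag| − 1 = 3, and hence tw(G) ≤ 3.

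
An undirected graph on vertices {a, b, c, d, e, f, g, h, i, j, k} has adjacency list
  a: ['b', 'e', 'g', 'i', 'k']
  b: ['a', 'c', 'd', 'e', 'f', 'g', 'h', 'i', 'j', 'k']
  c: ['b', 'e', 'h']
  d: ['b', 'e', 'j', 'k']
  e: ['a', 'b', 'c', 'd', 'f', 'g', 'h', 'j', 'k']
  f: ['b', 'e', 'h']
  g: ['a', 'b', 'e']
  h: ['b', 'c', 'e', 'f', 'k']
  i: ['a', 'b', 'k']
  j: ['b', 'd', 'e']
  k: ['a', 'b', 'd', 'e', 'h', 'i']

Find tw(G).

A width-3 tree decomposition is:
Bags: B1 = {b, e, f, h}  B2 = {b, e, h, k}  B3 = {a, b, e, k}  B4 = {a, b, e, g}  B5 = {b, d, e, k}  B6 = {a, b, i, k}  B7 = {b, c, e, h}  B8 = {b, d, e, j}
Tree: B1–B2, B2–B3, B3–B4, B2–B5, B3–B6, B2–B7, B5–B8
The largest bag has 4 vertices, giving width 3; this decomposition certifies tw(G) ≤ 3. Conversely, {b, d, e, j} is a clique of size 4, and the vertices of any clique must share a bag in every tree decomposition; so some bag has ≥ 4 vertices and tw(G) ≥ 3. The upper and lower bounds meet at 3, so that is the treewidth.

3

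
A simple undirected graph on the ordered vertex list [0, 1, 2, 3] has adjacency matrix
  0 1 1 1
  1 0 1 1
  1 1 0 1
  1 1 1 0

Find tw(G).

3

A width-3 tree decomposition is:
Bags: B1 = {0, 1, 2, 3}
Tree: (single bag)
A single bag containing all 4 vertices is trivially a valid decomposition of width 3. For the lower bound, the 4 vertices {0, 1, 2, 3} are pairwise adjacent, and any tree decomposition puts a clique entirely inside one bag — forcing width ≥ 3. Hence tw(G) = 3 exactly.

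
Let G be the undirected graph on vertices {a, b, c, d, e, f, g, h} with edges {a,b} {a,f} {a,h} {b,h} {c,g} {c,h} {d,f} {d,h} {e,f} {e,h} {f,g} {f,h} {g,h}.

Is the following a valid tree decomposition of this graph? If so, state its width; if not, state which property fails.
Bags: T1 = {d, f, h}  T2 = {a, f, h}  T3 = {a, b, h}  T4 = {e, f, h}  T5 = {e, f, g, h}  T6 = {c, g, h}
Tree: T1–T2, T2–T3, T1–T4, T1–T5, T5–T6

No — bags containing vertex e are not connected in the tree.

A tree decomposition must satisfy three properties: every vertex lies in some bag; for every edge, both endpoints lie together in some bag; and for every vertex, the bags containing it form a connected subtree. Here bags containing vertex e are not connected in the tree, so the decomposition is invalid.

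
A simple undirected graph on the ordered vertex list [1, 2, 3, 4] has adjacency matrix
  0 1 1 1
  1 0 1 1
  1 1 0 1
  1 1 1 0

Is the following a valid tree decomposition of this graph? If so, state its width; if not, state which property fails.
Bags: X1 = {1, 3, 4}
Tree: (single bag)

No — vertex 2 appears in no bag.

A tree decomposition must satisfy three properties: every vertex lies in some bag; for every edge, both endpoints lie together in some bag; and for every vertex, the bags containing it form a connected subtree. Here vertex 2 appears in no bag, so the decomposition is invalid.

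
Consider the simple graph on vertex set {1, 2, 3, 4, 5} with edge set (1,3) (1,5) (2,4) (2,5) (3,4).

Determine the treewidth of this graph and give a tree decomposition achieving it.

Treewidth 2.
One such decomposition:
Bags: B1 = {1, 3, 4}  B2 = {1, 4, 5}  B3 = {2, 4, 5}
Tree: B1–B2, B2–B3

Each bag holds 3 vertices, so the decomposition has width 2, which upper-bounds the treewidth. Since 4–3–1–5–2–4 is a cycle in G, G is not acyclic. Forests are exactly the graphs of treewidth ≤ 1, so tw(G) ≥ 2. Therefore the treewidth is 2.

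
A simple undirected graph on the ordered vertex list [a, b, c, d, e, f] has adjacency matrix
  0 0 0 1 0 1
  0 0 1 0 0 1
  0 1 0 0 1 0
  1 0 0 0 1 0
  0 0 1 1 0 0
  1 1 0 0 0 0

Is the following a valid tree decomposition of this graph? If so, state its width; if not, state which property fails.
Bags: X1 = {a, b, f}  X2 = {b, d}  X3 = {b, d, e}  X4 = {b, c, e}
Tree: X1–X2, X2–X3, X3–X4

No — edge (a,d) lies in no bag.

A tree decomposition must satisfy three properties: every vertex lies in some bag; for every edge, both endpoints lie together in some bag; and for every vertex, the bags containing it form a connected subtree. Here edge (a,d) lies in no bag, so the decomposition is invalid.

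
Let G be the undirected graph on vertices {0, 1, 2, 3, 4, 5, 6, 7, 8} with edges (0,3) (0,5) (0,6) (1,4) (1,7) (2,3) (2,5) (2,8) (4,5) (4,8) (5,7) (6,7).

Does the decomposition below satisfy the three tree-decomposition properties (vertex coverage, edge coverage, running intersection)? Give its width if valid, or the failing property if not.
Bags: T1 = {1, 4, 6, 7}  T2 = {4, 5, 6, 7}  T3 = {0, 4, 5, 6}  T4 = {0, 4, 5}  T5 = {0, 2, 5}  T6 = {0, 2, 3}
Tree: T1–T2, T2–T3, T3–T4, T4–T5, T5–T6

No — vertex 8 appears in no bag.

A tree decomposition must satisfy three properties: every vertex lies in some bag; for every edge, both endpoints lie together in some bag; and for every vertex, the bags containing it form a connected subtree. Here vertex 8 appears in no bag, so the decomposition is invalid.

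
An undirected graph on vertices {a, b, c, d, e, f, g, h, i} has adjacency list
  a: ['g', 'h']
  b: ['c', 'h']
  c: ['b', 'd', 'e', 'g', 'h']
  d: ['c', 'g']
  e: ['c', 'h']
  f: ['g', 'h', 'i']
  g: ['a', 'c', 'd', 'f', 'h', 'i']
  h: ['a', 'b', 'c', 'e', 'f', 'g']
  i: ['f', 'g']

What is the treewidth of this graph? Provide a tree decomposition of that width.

Treewidth 2.
One such decomposition:
Bags: B1 = {c, g, h}  B2 = {f, g, h}  B3 = {f, g, i}  B4 = {c, d, g}  B5 = {a, g, h}  B6 = {b, c, h}  B7 = {c, e, h}
Tree: B1–B2, B2–B3, B1–B4, B1–B5, B1–B6, B1–B7

Each bag holds 3 vertices, so the decomposition has width 2, which upper-bounds the treewidth. On the other hand G contains the 3-clique {c, d, g}. A clique must lie in a single bag of any decomposition, so no decomposition can have width below 2. Combining the bounds, tw(G) = 2.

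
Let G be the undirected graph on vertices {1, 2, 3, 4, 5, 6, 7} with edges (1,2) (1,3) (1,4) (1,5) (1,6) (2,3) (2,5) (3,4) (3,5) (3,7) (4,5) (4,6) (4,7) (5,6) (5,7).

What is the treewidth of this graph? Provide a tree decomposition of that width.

Treewidth 3.
One optimal decomposition is:
Bags: B1 = {1, 3, 4, 5}  B2 = {1, 2, 3, 5}  B3 = {3, 4, 5, 7}  B4 = {1, 4, 5, 6}
Tree: B1–B2, B1–B3, B1–B4

Each bag holds 4 vertices, so the decomposition has width 3, which upper-bounds the treewidth. On the other hand G contains the 4-clique {1, 2, 3, 5}. A clique must lie in a single bag of any decomposition, so no decomposition can have width below 3. The upper and lower bounds meet at 3, so that is the treewidth.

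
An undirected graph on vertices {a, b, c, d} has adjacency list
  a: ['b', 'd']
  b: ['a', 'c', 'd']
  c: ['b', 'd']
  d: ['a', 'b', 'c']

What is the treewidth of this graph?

2

A width-2 tree decomposition is:
Bags: B1 = {b, c, d}  B2 = {a, b, d}
Tree: B1–B2
The largest bag has 3 vertices, giving width 2; this decomposition certifies tw(G) ≤ 2. Conversely, {b, c, d} is a clique of size 3, and the vertices of any clique must share a bag in every tree decomposition; so some bag has ≥ 3 vertices and tw(G) ≥ 2. Therefore the treewidth is 2.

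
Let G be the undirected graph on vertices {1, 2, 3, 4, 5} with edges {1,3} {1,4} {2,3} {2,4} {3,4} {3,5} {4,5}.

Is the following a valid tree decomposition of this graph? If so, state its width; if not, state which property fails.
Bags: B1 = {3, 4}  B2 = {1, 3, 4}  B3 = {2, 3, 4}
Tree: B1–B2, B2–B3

A tree decomposition must satisfy three properties: every vertex lies in some bag; for every edge, both endpoints lie together in some bag; and for every vertex, the bags containing it form a connected subtree. Here vertex 5 appears in no bag, so the decomposition is invalid.

No — vertex 5 appears in no bag.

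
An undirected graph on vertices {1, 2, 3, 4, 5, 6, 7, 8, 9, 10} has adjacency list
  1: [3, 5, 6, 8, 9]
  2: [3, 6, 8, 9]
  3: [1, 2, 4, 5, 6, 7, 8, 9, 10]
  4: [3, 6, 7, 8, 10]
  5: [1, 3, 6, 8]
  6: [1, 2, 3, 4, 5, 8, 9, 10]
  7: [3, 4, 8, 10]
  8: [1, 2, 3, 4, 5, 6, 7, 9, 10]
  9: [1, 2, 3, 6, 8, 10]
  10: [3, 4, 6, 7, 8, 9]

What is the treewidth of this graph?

A width-4 tree decomposition is:
Bags: B1 = {3, 4, 6, 8, 10}  B2 = {3, 6, 8, 9, 10}  B3 = {1, 3, 6, 8, 9}  B4 = {2, 3, 6, 8, 9}  B5 = {1, 3, 5, 6, 8}  B6 = {3, 4, 7, 8, 10}
Tree: B1–B2, B2–B3, B3–B4, B3–B5, B1–B6
Each bag holds 5 vertices, so the decomposition has width 4, which upper-bounds the treewidth. For the lower bound, the 5 vertices {1, 3, 6, 8, 9} are pairwise adjacent, and any tree decomposition puts a clique entirely inside one bag — forcing width ≥ 4. Hence tw(G) = 4 exactly.

4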